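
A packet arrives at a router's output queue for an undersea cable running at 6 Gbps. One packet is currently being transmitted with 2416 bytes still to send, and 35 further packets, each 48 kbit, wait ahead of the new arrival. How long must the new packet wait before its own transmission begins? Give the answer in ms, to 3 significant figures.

0.283 ms

Each queued packet: L/R = 48000/6000000000 = 0.008 ms.
35 queued → 0.28 ms.
Plus remaining 19328 bits of current packet: 0.00322133 ms.
Queuing delay = 0.283 ms.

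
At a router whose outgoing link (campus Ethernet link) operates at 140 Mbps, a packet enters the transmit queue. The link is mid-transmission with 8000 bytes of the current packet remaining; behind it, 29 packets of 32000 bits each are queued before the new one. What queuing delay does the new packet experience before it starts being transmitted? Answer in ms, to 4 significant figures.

7.086 ms

Each queued packet: L/R = 32000/140000000 = 0.228571 ms.
29 queued → 6.62857 ms.
Plus remaining 64000 bits of current packet: 0.457143 ms.
Queuing delay = 7.086 ms.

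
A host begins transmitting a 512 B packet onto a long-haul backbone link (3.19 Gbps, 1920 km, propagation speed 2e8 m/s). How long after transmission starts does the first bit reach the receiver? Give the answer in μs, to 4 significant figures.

9600 μs

First bit experiences only propagation delay: d/s = 1920000/200000000 = 9600 μs.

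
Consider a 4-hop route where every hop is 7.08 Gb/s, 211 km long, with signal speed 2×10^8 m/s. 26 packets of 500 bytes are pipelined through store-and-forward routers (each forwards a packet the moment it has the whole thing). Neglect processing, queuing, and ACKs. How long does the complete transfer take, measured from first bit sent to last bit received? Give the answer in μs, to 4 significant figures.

4236 μs

Per-hop transmission t_tx = L/R = 4000/7080000000 = 0.564972 μs.
Per-hop propagation t_prop = 211000/200000000 = 1055 μs.
Pipeline fill: first packet needs 4·t_tx to clear all hops; remaining 25 packets each add one t_tx.
Total = (4+26-1)·t_tx + 4·t_prop = 29·0.564972 + 4·1055 = 4236 μs.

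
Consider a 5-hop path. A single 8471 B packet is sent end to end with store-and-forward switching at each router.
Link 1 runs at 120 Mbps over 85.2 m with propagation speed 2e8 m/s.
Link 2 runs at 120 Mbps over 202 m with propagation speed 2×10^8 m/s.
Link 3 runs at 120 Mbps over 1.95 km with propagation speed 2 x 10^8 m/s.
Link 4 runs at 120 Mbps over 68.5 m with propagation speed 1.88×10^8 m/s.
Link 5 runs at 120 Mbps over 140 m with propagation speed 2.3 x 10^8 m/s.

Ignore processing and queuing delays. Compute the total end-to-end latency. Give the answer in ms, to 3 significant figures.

2.84 ms

L = 8471 × 8 = 67768 bits.
Transmission delay per hop = L/R = 67768/120000000 = 0.564733 ms; 5 hops → 2.82367 ms.
Propagation delays (d/s per hop): 0.000426, 0.00101, 0.00975, 0.000364362, 0.000608696 ms; sum = 0.0121591 ms.
End-to-end = 2.84 ms.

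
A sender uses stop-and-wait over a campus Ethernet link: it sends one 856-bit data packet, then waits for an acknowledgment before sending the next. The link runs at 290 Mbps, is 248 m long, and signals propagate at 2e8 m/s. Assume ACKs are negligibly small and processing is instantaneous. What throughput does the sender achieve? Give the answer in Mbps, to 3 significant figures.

158 Mbps

t_tx = L/R = 856/290000000 = 2.95172e-06 s.
t_prop = 248/200000000 = 1.24e-06 s; RTT = 2.48e-06 s.
Cycle = t_tx + RTT = 5.43172e-06 s.
Throughput = L / cycle = 856 / 5.43172e-06 = 158 Mbps.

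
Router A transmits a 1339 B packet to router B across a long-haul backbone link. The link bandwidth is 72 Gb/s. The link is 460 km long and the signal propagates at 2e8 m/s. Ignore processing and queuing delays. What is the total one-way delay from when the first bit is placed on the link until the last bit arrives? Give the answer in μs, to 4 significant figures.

2300 μs

L = 1339 × 8 = 10712 bits.
Transmission delay = L/R = 10712 / 72000000000 = 0.148778 μs.
Propagation delay = d/s = 460000 m / 200000000 m/s = 2300 μs.
Total = 2300 μs.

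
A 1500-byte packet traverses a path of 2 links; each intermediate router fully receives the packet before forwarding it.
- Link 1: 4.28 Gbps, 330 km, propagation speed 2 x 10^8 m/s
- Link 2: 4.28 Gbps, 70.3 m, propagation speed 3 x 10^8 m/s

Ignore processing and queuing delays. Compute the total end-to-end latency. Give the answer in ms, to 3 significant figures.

1.66 ms

L = 1500 × 8 = 12000 bits.
Transmission delay per hop = L/R = 12000/4.28e+09 = 0.00280374 ms; 2 hops → 0.00560748 ms.
Propagation delays (d/s per hop): 1.65, 0.000234333 ms; sum = 1.65023 ms.
End-to-end = 1.66 ms.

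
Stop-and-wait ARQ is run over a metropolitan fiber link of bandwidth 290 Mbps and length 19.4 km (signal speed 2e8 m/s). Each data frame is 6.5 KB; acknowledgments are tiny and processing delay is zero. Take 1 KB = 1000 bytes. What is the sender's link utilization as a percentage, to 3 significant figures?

t_tx = L/R = 52000/290000000 = 0.00017931 s.
t_prop = 19400/200000000 = 9.7e-05 s; RTT = 0.000194 s.
Cycle = t_tx + RTT = 0.00037331 s.
Utilization = t_tx / cycle = 0.00017931/0.00037331 = 48.0 %.

48.0 %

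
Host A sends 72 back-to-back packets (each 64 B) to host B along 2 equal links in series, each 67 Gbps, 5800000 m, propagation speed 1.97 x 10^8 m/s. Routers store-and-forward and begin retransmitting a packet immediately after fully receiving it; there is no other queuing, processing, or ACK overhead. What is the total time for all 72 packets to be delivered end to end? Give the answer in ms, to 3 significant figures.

58.9 ms

Per-hop transmission t_tx = L/R = 512/67000000000 = 7.64179e-06 ms.
Per-hop propagation t_prop = 5800000/197000000 = 29.4416 ms.
Pipeline fill: first packet needs 2·t_tx to clear all hops; remaining 71 packets each add one t_tx.
Total = (2+72-1)·t_tx + 2·t_prop = 73·7.64179e-06 + 2·29.4416 = 58.9 ms.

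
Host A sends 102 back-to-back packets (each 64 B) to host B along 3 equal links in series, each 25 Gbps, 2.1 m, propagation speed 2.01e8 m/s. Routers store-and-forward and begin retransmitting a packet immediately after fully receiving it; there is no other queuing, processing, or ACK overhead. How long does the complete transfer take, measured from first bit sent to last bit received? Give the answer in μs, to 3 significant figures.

2.16 μs

Per-hop transmission t_tx = L/R = 512/25000000000 = 0.02048 μs.
Per-hop propagation t_prop = 2.1/2.01e+08 = 0.0104478 μs.
Pipeline fill: first packet needs 3·t_tx to clear all hops; remaining 101 packets each add one t_tx.
Total = (3+102-1)·t_tx + 3·t_prop = 104·0.02048 + 3·0.0104478 = 2.16 μs.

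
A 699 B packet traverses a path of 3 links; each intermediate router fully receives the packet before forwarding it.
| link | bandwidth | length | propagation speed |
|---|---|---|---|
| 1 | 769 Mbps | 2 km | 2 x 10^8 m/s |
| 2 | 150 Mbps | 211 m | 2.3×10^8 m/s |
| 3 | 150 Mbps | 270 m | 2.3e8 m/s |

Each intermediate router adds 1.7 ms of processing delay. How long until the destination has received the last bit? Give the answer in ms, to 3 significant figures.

L = 699 × 8 = 5592 bits.
Transmission delays (L/R per hop): 0.00727178, 0.03728, 0.03728 ms; sum = 0.0818318 ms.
Propagation delays (d/s per hop): 0.01, 0.000917391, 0.00117391 ms; sum = 0.0120913 ms.
Processing at 2 router(s): 2 × 1.7 ms = 3.4 ms.
End-to-end = 3.49 ms.

3.49 ms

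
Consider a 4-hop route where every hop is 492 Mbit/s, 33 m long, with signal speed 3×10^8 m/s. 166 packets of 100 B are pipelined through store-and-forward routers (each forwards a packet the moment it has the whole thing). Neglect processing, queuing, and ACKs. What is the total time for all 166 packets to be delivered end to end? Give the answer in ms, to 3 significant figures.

0.275 ms

Per-hop transmission t_tx = L/R = 800/492000000 = 0.00162602 ms.
Per-hop propagation t_prop = 33/300000000 = 0.00011 ms.
Pipeline fill: first packet needs 4·t_tx to clear all hops; remaining 165 packets each add one t_tx.
Total = (4+166-1)·t_tx + 4·t_prop = 169·0.00162602 + 4·0.00011 = 0.275 ms.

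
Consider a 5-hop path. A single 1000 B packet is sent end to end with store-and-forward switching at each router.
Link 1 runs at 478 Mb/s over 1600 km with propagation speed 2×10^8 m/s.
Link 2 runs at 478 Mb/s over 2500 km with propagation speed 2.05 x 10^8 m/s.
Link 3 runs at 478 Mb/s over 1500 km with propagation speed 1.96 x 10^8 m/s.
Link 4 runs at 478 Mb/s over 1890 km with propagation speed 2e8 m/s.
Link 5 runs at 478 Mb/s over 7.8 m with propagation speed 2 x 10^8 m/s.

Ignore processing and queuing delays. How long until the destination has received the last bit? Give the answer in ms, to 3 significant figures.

L = 1000 × 8 = 8000 bits.
Transmission delay per hop = L/R = 8000/478000000 = 0.0167364 ms; 5 hops → 0.083682 ms.
Propagation delays (d/s per hop): 8, 12.1951, 7.65306, 9.45, 3.9e-05 ms; sum = 37.2982 ms.
End-to-end = 37.4 ms.

37.4 ms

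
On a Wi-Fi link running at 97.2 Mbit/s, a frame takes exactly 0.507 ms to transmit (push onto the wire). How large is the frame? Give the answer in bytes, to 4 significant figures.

L = R × t_tx = 97200000 b/s × 0.000507 s = 49280.4 bits.
In bytes: 49280.4 / 8 = 6160 bytes.

6160 bytes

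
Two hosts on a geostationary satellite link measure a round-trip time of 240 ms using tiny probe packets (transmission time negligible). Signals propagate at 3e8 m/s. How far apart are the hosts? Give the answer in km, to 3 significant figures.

One-way propagation = RTT/2 = 120 ms.
d = s × t = 300000000 × 0.12 = 36000 km.

36000 km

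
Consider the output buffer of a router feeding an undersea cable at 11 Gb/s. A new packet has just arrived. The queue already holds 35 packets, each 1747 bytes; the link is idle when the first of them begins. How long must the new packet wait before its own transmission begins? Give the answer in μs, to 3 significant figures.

44.5 μs

Each queued packet: L/R = 13976/11000000000 = 1.27055 μs.
35 queued → 44.4691 μs.
Queuing delay = 44.5 μs.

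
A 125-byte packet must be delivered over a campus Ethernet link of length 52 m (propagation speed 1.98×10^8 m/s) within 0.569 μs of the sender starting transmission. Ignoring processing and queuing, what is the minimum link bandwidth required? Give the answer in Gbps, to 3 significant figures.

3.26 Gbps

L = 1000 bits.
Propagation delay = 52 / 198000000 = 0.262626 μs.
Transmission budget = 0.569 − 0.262626 = 0.306374 μs.
R ≥ L / t_tx = 1000 bits / 3.06374e-07 s = 3.26 Gbps.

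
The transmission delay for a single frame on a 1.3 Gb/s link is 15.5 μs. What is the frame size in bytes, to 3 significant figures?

L = R × t_tx = 1300000000 b/s × 1.55e-05 s = 20150 bits.
In bytes: 20150 / 8 = 2520 bytes.

2520 bytes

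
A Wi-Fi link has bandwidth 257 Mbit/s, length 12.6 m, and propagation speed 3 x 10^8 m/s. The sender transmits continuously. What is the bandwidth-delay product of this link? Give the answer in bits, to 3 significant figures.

10.8 bits

Propagation delay = 12.6 / 300000000 = 4.2e-08 s.
BDP = R × t_prop = 257000000 × 4.2e-08 = 10.794 bits.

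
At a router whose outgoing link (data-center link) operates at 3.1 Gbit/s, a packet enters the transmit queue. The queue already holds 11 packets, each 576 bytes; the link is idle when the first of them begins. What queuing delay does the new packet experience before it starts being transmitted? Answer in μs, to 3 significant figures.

Each queued packet: L/R = 4608/3100000000 = 1.48645 μs.
11 queued → 16.351 μs.
Queuing delay = 16.4 μs.

16.4 μs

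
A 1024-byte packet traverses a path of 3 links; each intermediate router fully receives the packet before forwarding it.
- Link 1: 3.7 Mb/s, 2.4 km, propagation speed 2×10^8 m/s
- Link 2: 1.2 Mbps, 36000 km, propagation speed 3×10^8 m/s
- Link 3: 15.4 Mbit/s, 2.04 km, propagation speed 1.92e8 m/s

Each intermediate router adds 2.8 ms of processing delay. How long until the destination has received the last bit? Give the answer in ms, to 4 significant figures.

135.2 ms

L = 1024 × 8 = 8192 bits.
Transmission delays (L/R per hop): 2.21405, 6.82667, 0.531948 ms; sum = 9.57267 ms.
Propagation delays (d/s per hop): 0.012, 120, 0.010625 ms; sum = 120.023 ms.
Processing at 2 router(s): 2 × 2.8 ms = 5.6 ms.
End-to-end = 135.2 ms.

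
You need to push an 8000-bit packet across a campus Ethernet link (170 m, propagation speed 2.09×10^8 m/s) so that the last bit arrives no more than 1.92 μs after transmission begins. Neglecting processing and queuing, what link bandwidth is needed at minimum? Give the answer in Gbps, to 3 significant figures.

Propagation delay = 170 / 209000000 = 0.813397 μs.
Transmission budget = 1.92 − 0.813397 = 1.1066 μs.
R ≥ L / t_tx = 8000 bits / 1.1066e-06 s = 7.23 Gbps.

7.23 Gbps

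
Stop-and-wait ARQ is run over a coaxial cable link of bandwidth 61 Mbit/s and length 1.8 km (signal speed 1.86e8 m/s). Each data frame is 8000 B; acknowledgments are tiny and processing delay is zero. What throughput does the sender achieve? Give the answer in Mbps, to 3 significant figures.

t_tx = L/R = 64000/61000000 = 0.00104918 s.
t_prop = 1800/186000000 = 9.67742e-06 s; RTT = 1.93548e-05 s.
Cycle = t_tx + RTT = 0.00106854 s.
Throughput = L / cycle = 64000 / 0.00106854 = 59.9 Mbps.

59.9 Mbps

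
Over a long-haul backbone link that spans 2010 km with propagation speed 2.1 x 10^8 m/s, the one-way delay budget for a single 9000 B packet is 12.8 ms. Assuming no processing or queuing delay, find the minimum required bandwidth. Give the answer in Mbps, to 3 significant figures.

L = 72000 bits.
Propagation delay = 2010000 / 210000000 = 9.57143 ms.
Transmission budget = 12.8 − 9.57143 = 3.22857 ms.
R ≥ L / t_tx = 72000 bits / 0.00322857 s = 22.3 Mbps.

22.3 Mbps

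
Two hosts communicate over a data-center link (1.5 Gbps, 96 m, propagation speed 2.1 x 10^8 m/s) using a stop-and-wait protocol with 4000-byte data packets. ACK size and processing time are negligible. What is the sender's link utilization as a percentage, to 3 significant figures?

t_tx = L/R = 32000/1500000000 = 2.13333e-05 s.
t_prop = 96/210000000 = 4.57143e-07 s; RTT = 9.14286e-07 s.
Cycle = t_tx + RTT = 2.22476e-05 s.
Utilization = t_tx / cycle = 2.13333e-05/2.22476e-05 = 95.9 %.

95.9 %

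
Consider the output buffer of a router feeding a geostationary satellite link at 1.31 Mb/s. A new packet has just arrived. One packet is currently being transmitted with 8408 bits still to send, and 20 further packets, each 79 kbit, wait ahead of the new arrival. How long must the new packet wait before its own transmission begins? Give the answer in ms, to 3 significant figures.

Each queued packet: L/R = 79000/1310000 = 60.3053 ms.
20 queued → 1206.11 ms.
Plus remaining 8408 bits of current packet: 6.41832 ms.
Queuing delay = 1210 ms.

1210 ms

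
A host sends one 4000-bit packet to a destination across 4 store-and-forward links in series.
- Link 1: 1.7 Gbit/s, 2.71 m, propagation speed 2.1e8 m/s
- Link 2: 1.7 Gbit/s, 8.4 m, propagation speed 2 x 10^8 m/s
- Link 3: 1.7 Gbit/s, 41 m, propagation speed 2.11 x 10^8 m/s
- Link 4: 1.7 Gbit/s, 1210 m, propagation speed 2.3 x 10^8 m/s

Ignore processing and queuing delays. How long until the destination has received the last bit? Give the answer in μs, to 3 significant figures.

14.9 μs

Transmission delay per hop = L/R = 4000/1700000000 = 2.35294 μs; 4 hops → 9.41176 μs.
Propagation delays (d/s per hop): 0.0129048, 0.042, 0.194313, 5.26087 μs; sum = 5.51009 μs.
End-to-end = 14.9 μs.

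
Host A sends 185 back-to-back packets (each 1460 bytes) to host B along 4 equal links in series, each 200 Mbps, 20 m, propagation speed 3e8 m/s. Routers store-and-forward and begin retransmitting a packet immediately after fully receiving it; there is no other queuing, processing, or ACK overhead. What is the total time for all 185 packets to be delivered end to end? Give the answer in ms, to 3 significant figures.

Per-hop transmission t_tx = L/R = 11680/200000000 = 0.0584 ms.
Per-hop propagation t_prop = 20/300000000 = 6.66667e-05 ms.
Pipeline fill: first packet needs 4·t_tx to clear all hops; remaining 184 packets each add one t_tx.
Total = (4+185-1)·t_tx + 4·t_prop = 188·0.0584 + 4·6.66667e-05 = 11.0 ms.

11.0 ms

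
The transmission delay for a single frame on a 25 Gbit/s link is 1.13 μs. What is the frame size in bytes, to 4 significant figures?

L = R × t_tx = 25000000000 b/s × 1.13e-06 s = 28250 bits.
In bytes: 28250 / 8 = 3531 bytes.

3531 bytes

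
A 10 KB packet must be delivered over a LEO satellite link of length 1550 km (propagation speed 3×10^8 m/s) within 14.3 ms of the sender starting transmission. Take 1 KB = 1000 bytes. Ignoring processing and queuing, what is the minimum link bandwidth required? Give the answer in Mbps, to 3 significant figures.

L = 80000 bits.
Propagation delay = 1550000 / 300000000 = 5.16667 ms.
Transmission budget = 14.3 − 5.16667 = 9.13333 ms.
R ≥ L / t_tx = 80000 bits / 0.00913333 s = 8.76 Mbps.

8.76 Mbps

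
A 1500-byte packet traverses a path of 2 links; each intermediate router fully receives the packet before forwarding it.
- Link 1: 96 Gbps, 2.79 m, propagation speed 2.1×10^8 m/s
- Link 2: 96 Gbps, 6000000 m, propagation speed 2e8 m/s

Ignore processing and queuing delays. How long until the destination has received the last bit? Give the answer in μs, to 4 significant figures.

30000 μs

L = 1500 × 8 = 12000 bits.
Transmission delay per hop = L/R = 12000/96000000000 = 0.125 μs; 2 hops → 0.25 μs.
Propagation delays (d/s per hop): 0.0132857, 30000 μs; sum = 30000 μs.
End-to-end = 30000 μs.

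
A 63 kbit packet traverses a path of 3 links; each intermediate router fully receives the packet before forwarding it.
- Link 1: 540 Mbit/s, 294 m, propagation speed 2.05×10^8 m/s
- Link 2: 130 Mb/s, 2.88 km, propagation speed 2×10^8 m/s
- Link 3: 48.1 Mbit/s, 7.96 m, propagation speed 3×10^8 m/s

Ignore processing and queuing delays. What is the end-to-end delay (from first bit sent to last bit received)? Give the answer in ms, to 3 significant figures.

1.93 ms

L = 63000 bits.
Transmission delays (L/R per hop): 0.116667, 0.484615, 1.30977 ms; sum = 1.91105 ms.
Propagation delays (d/s per hop): 0.00143415, 0.0144, 2.65333e-05 ms; sum = 0.0158607 ms.
End-to-end = 1.93 ms.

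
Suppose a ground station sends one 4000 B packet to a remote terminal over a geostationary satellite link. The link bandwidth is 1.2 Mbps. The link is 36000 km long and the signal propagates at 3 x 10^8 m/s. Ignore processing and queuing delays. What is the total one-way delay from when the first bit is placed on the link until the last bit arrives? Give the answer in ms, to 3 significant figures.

147 ms

L = 4000 × 8 = 32000 bits.
Transmission delay = L/R = 32000 / 1200000 = 26.6667 ms.
Propagation delay = d/s = 36000000 m / 300000000 m/s = 120 ms.
Total = 147 ms.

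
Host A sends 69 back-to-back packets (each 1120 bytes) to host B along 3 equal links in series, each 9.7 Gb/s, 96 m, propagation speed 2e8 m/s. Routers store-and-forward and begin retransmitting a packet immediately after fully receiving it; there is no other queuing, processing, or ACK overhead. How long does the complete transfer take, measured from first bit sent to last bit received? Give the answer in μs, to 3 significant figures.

Per-hop transmission t_tx = L/R = 8960/9700000000 = 0.923711 μs.
Per-hop propagation t_prop = 96/200000000 = 0.48 μs.
Pipeline fill: first packet needs 3·t_tx to clear all hops; remaining 68 packets each add one t_tx.
Total = (3+69-1)·t_tx + 3·t_prop = 71·0.923711 + 3·0.48 = 67.0 μs.

67.0 μs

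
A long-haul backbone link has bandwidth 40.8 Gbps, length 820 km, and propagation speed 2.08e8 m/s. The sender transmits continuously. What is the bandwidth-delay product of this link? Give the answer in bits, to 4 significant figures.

160800000 bits

Propagation delay = 820000 / 208000000 = 0.00394231 s.
BDP = R × t_prop = 40800000000 × 0.00394231 = 160846000 bits.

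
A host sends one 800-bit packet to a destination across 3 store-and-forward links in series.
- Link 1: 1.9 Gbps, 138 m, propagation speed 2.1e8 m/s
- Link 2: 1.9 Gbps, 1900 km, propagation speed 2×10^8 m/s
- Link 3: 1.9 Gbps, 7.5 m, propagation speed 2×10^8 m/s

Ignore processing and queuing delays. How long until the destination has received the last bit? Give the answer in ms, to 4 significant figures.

Transmission delay per hop = L/R = 800/1900000000 = 0.000421053 ms; 3 hops → 0.00126316 ms.
Propagation delays (d/s per hop): 0.000657143, 9.5, 3.75e-05 ms; sum = 9.50069 ms.
End-to-end = 9.502 ms.

9.502 ms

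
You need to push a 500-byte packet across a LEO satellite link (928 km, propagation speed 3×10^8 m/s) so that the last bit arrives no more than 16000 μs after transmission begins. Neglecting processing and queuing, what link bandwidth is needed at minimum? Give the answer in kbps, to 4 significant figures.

L = 4000 bits.
Propagation delay = 928000 / 300000000 = 3093.33 μs.
Transmission budget = 16000 − 3093.33 = 12906.7 μs.
R ≥ L / t_tx = 4000 bits / 0.0129067 s = 309.9 kbps.

309.9 kbps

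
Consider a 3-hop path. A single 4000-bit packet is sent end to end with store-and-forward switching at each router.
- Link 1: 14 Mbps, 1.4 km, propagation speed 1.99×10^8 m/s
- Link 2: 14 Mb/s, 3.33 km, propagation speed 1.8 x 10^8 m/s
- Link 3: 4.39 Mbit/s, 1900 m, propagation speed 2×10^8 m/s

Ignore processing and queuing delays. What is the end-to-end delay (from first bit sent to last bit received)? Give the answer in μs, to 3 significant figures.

Transmission delays (L/R per hop): 285.714, 285.714, 911.162 μs; sum = 1482.59 μs.
Propagation delays (d/s per hop): 7.03518, 18.5, 9.5 μs; sum = 35.0352 μs.
End-to-end = 1520 μs.

1520 μs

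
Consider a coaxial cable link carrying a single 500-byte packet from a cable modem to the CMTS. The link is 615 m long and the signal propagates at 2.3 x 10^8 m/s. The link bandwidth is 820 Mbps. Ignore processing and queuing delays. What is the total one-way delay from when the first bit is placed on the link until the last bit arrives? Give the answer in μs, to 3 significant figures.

L = 500 × 8 = 4000 bits.
Transmission delay = L/R = 4000 / 820000000 = 4.87805 μs.
Propagation delay = d/s = 615 m / 2.3e+08 m/s = 2.67391 μs.
Total = 7.55 μs.

7.55 μs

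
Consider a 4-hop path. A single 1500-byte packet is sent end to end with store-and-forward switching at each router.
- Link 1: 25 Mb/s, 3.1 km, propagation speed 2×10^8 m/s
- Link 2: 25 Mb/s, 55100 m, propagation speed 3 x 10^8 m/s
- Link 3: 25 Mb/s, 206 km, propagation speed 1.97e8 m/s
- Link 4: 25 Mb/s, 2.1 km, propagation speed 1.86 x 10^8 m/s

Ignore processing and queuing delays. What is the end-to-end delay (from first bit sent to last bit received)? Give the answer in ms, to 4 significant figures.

L = 1500 × 8 = 12000 bits.
Transmission delay per hop = L/R = 12000/25000000 = 0.48 ms; 4 hops → 1.92 ms.
Propagation delays (d/s per hop): 0.0155, 0.183667, 1.04569, 0.0112903 ms; sum = 1.25614 ms.
End-to-end = 3.176 ms.

3.176 ms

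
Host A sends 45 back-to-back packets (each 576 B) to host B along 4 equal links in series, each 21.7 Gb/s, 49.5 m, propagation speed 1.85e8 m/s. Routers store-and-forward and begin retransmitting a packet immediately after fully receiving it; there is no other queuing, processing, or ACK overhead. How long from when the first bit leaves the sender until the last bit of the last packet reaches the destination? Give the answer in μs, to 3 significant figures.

Per-hop transmission t_tx = L/R = 4608/21700000000 = 0.21235 μs.
Per-hop propagation t_prop = 49.5/185000000 = 0.267568 μs.
Pipeline fill: first packet needs 4·t_tx to clear all hops; remaining 44 packets each add one t_tx.
Total = (4+45-1)·t_tx + 4·t_prop = 48·0.21235 + 4·0.267568 = 11.3 μs.

11.3 μs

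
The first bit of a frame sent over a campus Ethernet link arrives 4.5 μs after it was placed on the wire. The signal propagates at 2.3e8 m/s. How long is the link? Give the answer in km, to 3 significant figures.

1.04 km

d = s × t_prop = 2.3e+08 × 4.5e-06 = 1.04 km.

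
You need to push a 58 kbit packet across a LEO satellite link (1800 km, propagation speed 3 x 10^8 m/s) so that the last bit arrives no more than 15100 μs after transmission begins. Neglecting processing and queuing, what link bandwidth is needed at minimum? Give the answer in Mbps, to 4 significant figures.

Propagation delay = 1800000 / 300000000 = 6000 μs.
Transmission budget = 15100 − 6000 = 9100 μs.
R ≥ L / t_tx = 58000 bits / 0.0091 s = 6.374 Mbps.

6.374 Mbps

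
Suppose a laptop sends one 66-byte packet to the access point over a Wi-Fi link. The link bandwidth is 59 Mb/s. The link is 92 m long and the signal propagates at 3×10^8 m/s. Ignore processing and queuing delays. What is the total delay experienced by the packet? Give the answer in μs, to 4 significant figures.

9.256 μs

L = 66 × 8 = 528 bits.
Transmission delay = L/R = 528 / 59000000 = 8.94915 μs.
Propagation delay = d/s = 92 m / 300000000 m/s = 0.306667 μs.
Total = 9.256 μs.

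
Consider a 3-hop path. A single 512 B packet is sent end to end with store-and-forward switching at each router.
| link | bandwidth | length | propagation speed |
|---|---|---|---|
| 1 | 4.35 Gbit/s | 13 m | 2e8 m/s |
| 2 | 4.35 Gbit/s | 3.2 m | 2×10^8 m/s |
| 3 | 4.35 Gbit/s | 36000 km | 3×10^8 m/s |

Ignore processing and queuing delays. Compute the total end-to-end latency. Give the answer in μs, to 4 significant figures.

L = 512 × 8 = 4096 bits.
Transmission delay per hop = L/R = 4096/4350000000 = 0.941609 μs; 3 hops → 2.82483 μs.
Propagation delays (d/s per hop): 0.065, 0.016, 120000 μs; sum = 120000 μs.
End-to-end = 120000 μs.

120000 μs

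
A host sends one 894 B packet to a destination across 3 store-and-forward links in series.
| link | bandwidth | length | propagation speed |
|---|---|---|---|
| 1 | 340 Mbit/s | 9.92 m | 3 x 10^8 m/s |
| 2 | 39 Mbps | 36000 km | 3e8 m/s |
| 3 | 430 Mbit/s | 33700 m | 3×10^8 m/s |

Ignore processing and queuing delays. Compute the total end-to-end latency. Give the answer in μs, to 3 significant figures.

120000 μs

L = 894 × 8 = 7152 bits.
Transmission delays (L/R per hop): 21.0353, 183.385, 16.6326 μs; sum = 221.052 μs.
Propagation delays (d/s per hop): 0.0330667, 120000, 112.333 μs; sum = 120112 μs.
End-to-end = 120000 μs.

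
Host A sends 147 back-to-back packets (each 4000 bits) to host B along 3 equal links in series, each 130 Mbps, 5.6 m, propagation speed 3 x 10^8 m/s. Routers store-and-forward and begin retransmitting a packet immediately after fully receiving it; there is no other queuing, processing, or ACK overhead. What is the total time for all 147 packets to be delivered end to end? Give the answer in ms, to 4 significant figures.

4.585 ms

Per-hop transmission t_tx = L/R = 4000/130000000 = 0.0307692 ms.
Per-hop propagation t_prop = 5.6/300000000 = 1.86667e-05 ms.
Pipeline fill: first packet needs 3·t_tx to clear all hops; remaining 146 packets each add one t_tx.
Total = (3+147-1)·t_tx + 3·t_prop = 149·0.0307692 + 3·1.86667e-05 = 4.585 ms.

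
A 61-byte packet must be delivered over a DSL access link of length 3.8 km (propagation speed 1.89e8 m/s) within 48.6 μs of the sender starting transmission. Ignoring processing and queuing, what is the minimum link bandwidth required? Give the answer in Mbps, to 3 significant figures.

L = 488 bits.
Propagation delay = 3800 / 189000000 = 20.1058 μs.
Transmission budget = 48.6 − 20.1058 = 28.4942 μs.
R ≥ L / t_tx = 488 bits / 2.84942e-05 s = 17.1 Mbps.

17.1 Mbps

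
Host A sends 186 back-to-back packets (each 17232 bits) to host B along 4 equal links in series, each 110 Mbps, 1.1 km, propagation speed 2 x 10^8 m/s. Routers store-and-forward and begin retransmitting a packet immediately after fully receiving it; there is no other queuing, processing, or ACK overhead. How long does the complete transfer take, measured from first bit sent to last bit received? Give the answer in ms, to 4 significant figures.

Per-hop transmission t_tx = L/R = 17232/110000000 = 0.156655 ms.
Per-hop propagation t_prop = 1100/200000000 = 0.0055 ms.
Pipeline fill: first packet needs 4·t_tx to clear all hops; remaining 185 packets each add one t_tx.
Total = (4+186-1)·t_tx + 4·t_prop = 189·0.156655 + 4·0.0055 = 29.63 ms.

29.63 ms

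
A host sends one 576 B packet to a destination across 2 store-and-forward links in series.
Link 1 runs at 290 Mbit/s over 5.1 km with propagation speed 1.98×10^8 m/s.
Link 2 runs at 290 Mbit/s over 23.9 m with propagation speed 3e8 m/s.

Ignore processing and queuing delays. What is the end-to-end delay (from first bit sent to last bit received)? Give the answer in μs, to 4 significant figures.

57.62 μs

L = 576 × 8 = 4608 bits.
Transmission delay per hop = L/R = 4608/290000000 = 15.8897 μs; 2 hops → 31.7793 μs.
Propagation delays (d/s per hop): 25.7576, 0.0796667 μs; sum = 25.8372 μs.
End-to-end = 57.62 μs.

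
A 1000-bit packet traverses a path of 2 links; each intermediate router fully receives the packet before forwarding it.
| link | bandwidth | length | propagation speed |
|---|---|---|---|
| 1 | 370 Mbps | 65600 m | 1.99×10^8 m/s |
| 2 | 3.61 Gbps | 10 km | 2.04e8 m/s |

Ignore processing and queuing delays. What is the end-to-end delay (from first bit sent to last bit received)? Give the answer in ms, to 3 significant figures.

Transmission delays (L/R per hop): 0.0027027, 0.000277008 ms; sum = 0.00297971 ms.
Propagation delays (d/s per hop): 0.329648, 0.0490196 ms; sum = 0.378668 ms.
End-to-end = 0.382 ms.

0.382 ms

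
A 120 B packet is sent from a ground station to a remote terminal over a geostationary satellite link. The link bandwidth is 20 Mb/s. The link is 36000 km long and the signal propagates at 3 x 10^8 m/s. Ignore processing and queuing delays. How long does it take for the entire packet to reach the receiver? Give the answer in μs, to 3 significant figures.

L = 120 × 8 = 960 bits.
Transmission delay = L/R = 960 / 20000000 = 48 μs.
Propagation delay = d/s = 36000000 m / 300000000 m/s = 120000 μs.
Total = 120000 μs.

120000 μs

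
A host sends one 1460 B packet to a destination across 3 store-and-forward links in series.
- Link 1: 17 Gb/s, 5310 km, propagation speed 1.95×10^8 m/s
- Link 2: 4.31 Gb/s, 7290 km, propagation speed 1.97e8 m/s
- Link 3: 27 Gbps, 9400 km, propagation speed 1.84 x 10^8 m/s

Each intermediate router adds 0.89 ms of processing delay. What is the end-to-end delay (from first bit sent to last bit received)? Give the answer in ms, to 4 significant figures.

L = 1460 × 8 = 11680 bits.
Transmission delays (L/R per hop): 0.000687059, 0.00270998, 0.000432593 ms; sum = 0.00382963 ms.
Propagation delays (d/s per hop): 27.2308, 37.0051, 51.087 ms; sum = 115.323 ms.
Processing at 2 router(s): 2 × 0.89 ms = 1.78 ms.
End-to-end = 117.1 ms.

117.1 ms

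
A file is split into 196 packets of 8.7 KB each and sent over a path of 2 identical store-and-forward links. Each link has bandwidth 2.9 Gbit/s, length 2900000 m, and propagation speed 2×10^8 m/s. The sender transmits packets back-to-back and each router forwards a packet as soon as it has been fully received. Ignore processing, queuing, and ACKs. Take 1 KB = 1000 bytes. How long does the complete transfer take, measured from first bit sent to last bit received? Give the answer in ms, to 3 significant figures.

33.7 ms

Per-hop transmission t_tx = L/R = 69600/2900000000 = 0.024 ms.
Per-hop propagation t_prop = 2900000/200000000 = 14.5 ms.
Pipeline fill: first packet needs 2·t_tx to clear all hops; remaining 195 packets each add one t_tx.
Total = (2+196-1)·t_tx + 2·t_prop = 197·0.024 + 2·14.5 = 33.7 ms.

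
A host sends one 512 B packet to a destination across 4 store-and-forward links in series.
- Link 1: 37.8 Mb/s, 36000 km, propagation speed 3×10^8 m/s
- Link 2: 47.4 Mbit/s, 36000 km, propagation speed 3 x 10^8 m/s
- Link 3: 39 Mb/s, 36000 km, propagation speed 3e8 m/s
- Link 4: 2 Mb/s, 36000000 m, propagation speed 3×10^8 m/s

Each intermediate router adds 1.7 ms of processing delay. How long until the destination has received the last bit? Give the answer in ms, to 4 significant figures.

487.4 ms

L = 512 × 8 = 4096 bits.
Transmission delays (L/R per hop): 0.10836, 0.0864135, 0.105026, 2.048 ms; sum = 2.3478 ms.
Propagation delays (d/s per hop): 120, 120, 120, 120 ms; sum = 480 ms.
Processing at 3 router(s): 3 × 1.7 ms = 5.1 ms.
End-to-end = 487.4 ms.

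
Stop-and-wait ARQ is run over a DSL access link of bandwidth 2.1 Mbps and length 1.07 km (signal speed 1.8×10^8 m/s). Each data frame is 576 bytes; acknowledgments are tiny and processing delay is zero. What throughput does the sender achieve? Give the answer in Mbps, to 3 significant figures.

t_tx = L/R = 4608/2100000 = 0.00219429 s.
t_prop = 1070/180000000 = 5.94444e-06 s; RTT = 1.18889e-05 s.
Cycle = t_tx + RTT = 0.00220617 s.
Throughput = L / cycle = 4608 / 0.00220617 = 2.09 Mbps.

2.09 Mbps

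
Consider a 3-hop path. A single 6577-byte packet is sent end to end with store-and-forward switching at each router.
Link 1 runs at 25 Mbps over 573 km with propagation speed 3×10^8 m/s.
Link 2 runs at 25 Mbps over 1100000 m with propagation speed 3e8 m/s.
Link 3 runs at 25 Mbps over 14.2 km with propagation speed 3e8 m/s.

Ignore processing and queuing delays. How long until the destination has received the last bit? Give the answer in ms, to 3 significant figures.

L = 6577 × 8 = 52616 bits.
Transmission delay per hop = L/R = 52616/25000000 = 2.10464 ms; 3 hops → 6.31392 ms.
Propagation delays (d/s per hop): 1.91, 3.66667, 0.0473333 ms; sum = 5.624 ms.
End-to-end = 11.9 ms.

11.9 ms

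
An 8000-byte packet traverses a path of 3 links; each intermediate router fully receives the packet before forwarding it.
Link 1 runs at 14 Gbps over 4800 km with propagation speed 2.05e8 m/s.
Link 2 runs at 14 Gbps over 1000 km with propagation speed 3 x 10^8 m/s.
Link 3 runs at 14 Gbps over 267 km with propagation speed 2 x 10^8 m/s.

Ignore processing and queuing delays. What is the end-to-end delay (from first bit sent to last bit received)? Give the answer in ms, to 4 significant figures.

L = 8000 × 8 = 64000 bits.
Transmission delay per hop = L/R = 64000/14000000000 = 0.00457143 ms; 3 hops → 0.0137143 ms.
Propagation delays (d/s per hop): 23.4146, 3.33333, 1.335 ms; sum = 28.083 ms.
End-to-end = 28.10 ms.

28.10 ms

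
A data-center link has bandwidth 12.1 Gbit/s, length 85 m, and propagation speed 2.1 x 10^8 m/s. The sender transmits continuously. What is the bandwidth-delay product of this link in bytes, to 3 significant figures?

Propagation delay = 85 / 210000000 = 4.04762e-07 s.
BDP = R × t_prop = 12100000000 × 4.04762e-07 = 4897.62 bits.
In bytes: 4897.62/8 = 612 bytes.

612 bytes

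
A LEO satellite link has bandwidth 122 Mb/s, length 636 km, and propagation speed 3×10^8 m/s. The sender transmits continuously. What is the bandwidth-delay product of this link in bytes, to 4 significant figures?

Propagation delay = 636000 / 300000000 = 0.00212 s.
BDP = R × t_prop = 122000000 × 0.00212 = 258640 bits.
In bytes: 258640/8 = 32330 bytes.

32330 bytes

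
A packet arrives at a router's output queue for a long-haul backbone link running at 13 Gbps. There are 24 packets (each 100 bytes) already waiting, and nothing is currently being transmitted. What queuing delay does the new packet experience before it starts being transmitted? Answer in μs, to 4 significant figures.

Each queued packet: L/R = 800/13000000000 = 0.0615385 μs.
24 queued → 1.47692 μs.
Queuing delay = 1.477 μs.

1.477 μs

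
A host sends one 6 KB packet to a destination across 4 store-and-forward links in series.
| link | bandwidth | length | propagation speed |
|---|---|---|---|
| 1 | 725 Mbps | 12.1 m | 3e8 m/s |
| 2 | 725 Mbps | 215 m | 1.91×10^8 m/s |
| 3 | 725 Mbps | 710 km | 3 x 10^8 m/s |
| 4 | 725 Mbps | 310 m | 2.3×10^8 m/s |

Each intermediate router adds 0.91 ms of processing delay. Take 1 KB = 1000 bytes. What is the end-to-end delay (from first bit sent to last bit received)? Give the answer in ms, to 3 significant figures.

5.36 ms

L = 48000 bits.
Transmission delay per hop = L/R = 48000/725000000 = 0.0662069 ms; 4 hops → 0.264828 ms.
Propagation delays (d/s per hop): 4.03333e-05, 0.00112565, 2.36667, 0.00134783 ms; sum = 2.36918 ms.
Processing at 3 router(s): 3 × 0.91 ms = 2.73 ms.
End-to-end = 5.36 ms.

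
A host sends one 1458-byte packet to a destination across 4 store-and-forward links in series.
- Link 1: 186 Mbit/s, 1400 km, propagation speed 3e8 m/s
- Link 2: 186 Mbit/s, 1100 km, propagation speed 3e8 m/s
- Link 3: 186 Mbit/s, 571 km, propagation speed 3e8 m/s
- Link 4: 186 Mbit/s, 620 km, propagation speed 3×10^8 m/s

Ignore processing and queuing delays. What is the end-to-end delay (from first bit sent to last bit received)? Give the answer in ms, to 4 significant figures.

L = 1458 × 8 = 11664 bits.
Transmission delay per hop = L/R = 11664/186000000 = 0.0627097 ms; 4 hops → 0.250839 ms.
Propagation delays (d/s per hop): 4.66667, 3.66667, 1.90333, 2.06667 ms; sum = 12.3033 ms.
End-to-end = 12.55 ms.

12.55 ms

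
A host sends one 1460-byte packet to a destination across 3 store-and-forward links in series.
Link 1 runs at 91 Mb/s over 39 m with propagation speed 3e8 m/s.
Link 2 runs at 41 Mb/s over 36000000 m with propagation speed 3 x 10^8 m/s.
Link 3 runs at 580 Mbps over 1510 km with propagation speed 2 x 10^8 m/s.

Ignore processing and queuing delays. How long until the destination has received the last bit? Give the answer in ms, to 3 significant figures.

L = 1460 × 8 = 11680 bits.
Transmission delays (L/R per hop): 0.128352, 0.284878, 0.0201379 ms; sum = 0.433368 ms.
Propagation delays (d/s per hop): 0.00013, 120, 7.55 ms; sum = 127.55 ms.
End-to-end = 128 ms.

128 ms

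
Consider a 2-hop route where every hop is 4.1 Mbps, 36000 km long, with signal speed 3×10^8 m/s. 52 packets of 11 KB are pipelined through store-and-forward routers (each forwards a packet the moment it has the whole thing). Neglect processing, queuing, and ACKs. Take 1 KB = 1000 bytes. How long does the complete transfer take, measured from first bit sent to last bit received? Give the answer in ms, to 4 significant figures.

Per-hop transmission t_tx = L/R = 88000/4.1e+06 = 21.4634 ms.
Per-hop propagation t_prop = 36000000/300000000 = 120 ms.
Pipeline fill: first packet needs 2·t_tx to clear all hops; remaining 51 packets each add one t_tx.
Total = (2+52-1)·t_tx + 2·t_prop = 53·21.4634 + 2·120 = 1378 ms.

1378 ms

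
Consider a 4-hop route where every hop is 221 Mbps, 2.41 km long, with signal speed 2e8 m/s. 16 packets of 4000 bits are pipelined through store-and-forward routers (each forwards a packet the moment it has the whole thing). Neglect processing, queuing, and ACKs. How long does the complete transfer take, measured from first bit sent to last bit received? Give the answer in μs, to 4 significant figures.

392.1 μs

Per-hop transmission t_tx = L/R = 4000/221000000 = 18.0995 μs.
Per-hop propagation t_prop = 2410/200000000 = 12.05 μs.
Pipeline fill: first packet needs 4·t_tx to clear all hops; remaining 15 packets each add one t_tx.
Total = (4+16-1)·t_tx + 4·t_prop = 19·18.0995 + 4·12.05 = 392.1 μs.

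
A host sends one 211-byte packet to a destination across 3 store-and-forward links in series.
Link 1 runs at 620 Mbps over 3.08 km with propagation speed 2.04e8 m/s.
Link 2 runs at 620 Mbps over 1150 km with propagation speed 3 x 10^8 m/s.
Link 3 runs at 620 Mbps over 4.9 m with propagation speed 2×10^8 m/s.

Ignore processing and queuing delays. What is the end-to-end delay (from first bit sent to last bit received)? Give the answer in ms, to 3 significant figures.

3.86 ms

L = 211 × 8 = 1688 bits.
Transmission delay per hop = L/R = 1688/620000000 = 0.00272258 ms; 3 hops → 0.00816774 ms.
Propagation delays (d/s per hop): 0.015098, 3.83333, 2.45e-05 ms; sum = 3.84846 ms.
End-to-end = 3.86 ms.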